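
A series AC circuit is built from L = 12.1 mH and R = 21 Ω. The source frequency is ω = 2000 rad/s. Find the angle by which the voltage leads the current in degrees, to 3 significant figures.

49.0°

X_L = ωL = 24.2 Ω
Z = 21.0 + j24.2 Ω
|Z| = √(21.0² + 24.2²) = 32.0 Ω
∠Z = arctan(24.2/21.0) = 49.0°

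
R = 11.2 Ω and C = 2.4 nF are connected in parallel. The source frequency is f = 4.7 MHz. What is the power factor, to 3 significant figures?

ω = 2πf = 2.953e+07 rad/s
X_C = 1/(ωC) = 14.1 Ω
Parallel: admittances add. Y = 1/R + jωC
Y = (0.0893 + j0.0709) S
|Y| = 0.114 S → |Z| = 1/|Y| = 8.77 Ω, ∠Z = −∠Y = -38.4°
cos φ = cos(-38.4°) = 0.783

0.783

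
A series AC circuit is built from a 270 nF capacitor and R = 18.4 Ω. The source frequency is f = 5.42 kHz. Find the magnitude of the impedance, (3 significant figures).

110 Ω

ω = 2πf = 34050 rad/s
X_C = 1/(ωC) = 109 Ω
Z = 18.4 − j109 Ω
|Z| = √(18.4² + 109²) = 110 Ω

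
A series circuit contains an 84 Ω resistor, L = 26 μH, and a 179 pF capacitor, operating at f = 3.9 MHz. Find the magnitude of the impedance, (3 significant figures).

418 Ω

ω = 2πf = 2.45e+07 rad/s
X_L = ωL = 637 Ω
X_C = 1/(ωC) = 228 Ω
Net reactance X = X_L − X_C = 409 Ω
Z = 84.0 + j409 Ω
|Z| = √(84.0² + 409²) = 418 Ω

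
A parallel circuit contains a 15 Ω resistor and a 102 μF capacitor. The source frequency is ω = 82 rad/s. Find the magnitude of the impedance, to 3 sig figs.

X_C = 1/(ωC) = 120 Ω
Parallel: admittances add. Y = 1/R + jωC
Y = (0.0667 + j0.00836) S
|Y| = 0.0672 S → |Z| = 1/|Y| = 14.9 Ω, ∠Z = −∠Y = -7.15°

14.9 Ω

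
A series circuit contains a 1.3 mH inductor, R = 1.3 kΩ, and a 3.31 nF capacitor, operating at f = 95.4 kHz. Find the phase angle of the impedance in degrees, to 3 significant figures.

ω = 2πf = 599400 rad/s
X_L = ωL = 779 Ω
X_C = 1/(ωC) = 504 Ω
Net reactance X = X_L − X_C = 275 Ω
Z = 1300 + j275 Ω
|Z| = √(1300² + 275²) = 1330 Ω
∠Z = arctan(275/1300) = 12.0°

12.0°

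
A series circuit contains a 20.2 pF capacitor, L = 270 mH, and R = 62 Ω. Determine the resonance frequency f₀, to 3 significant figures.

ω₀ = 1/√(LC) = 1/√(0.27 × 2.02e-11) = 428200 rad/s
f₀ = ω₀/(2π) = 68.1 kHz

68.1 kHz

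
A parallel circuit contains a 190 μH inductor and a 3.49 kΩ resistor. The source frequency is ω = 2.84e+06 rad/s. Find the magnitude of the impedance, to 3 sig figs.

X_L = ωL = 540 Ω
Parallel: admittances add. Y = 1/R + 1/(jωL)
Y = (0.000287 − j0.00185) S
|Y| = 0.00188 S → |Z| = 1/|Y| = 533 Ω, ∠Z = −∠Y = 81.2°

533 Ω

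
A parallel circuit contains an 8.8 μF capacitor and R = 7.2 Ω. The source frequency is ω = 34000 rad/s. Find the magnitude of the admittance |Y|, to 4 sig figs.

X_C = 1/(ωC) = 3.342 Ω
Parallel: admittances add. Y = 1/R + jωC
Y = (0.1389 + j0.2992) S
|Y| = 0.3299 S → |Z| = 1/|Y| = 3.032 Ω, ∠Z = −∠Y = -65.10°

329.9 mS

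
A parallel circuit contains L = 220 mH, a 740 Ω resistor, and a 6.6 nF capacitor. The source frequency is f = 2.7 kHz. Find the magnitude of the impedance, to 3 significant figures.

735 Ω

ω = 2πf = 16960 rad/s
X_L = ωL = 3730 Ω
X_C = 1/(ωC) = 8930 Ω
Parallel: admittances add. Y = 1/R + 1/(jωL) + jωC
Y = (0.00135 − j0.000156) S
|Y| = 0.00136 S → |Z| = 1/|Y| = 735 Ω, ∠Z = −∠Y = 6.58°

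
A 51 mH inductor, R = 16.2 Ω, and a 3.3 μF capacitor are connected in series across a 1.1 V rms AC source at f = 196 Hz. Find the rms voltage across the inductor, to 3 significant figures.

ω = 2πf = 1232 rad/s
X_L = ωL = 62.8 Ω
X_C = 1/(ωC) = 246 Ω
Net reactance X = X_L − X_C = -183 Ω
Z = 16.2 − j183 Ω
|Z| = √(16.2² + 183²) = 184 Ω
I = V/|Z| = 5.98 mA
V_L = I·|Z_L| = 0.00598 × 62.8 = 0.376 V

0.376 V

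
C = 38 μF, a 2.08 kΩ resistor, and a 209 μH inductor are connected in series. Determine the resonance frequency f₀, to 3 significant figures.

ω₀ = 1/√(LC) = 1/√(0.000209 × 3.8e-05) = 11220 rad/s
f₀ = ω₀/(2π) = 1.79 kHz

1.79 kHz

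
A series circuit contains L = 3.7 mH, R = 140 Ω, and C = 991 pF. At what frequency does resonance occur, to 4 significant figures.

83.12 kHz

ω₀ = 1/√(LC) = 1/√(0.0037 × 9.91e-10) = 522200 rad/s
f₀ = ω₀/(2π) = 83.12 kHz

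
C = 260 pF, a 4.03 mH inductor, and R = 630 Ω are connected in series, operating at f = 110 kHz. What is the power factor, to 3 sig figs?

0.221

ω = 2πf = 691200 rad/s
X_L = ωL = 2790 Ω
X_C = 1/(ωC) = 5560 Ω
Net reactance X = X_L − X_C = -2780 Ω
Z = 630 − j2780 Ω
|Z| = √(630² + 2780²) = 2850 Ω
∠Z = arctan(-2780/630) = -77.2°
cos φ = cos(-77.2°) = 0.221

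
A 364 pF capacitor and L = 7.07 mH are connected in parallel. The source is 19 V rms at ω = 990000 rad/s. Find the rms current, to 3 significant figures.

4.13 mA

X_L = ωL = 7000 Ω
X_C = 1/(ωC) = 2780 Ω
Parallel: admittances add. Y = 1/(jωL) + jωC
Y = (0 + j0.000217) S
|Y| = 0.000217 S → |Z| = 1/|Y| = 4600 Ω, ∠Z = −∠Y = -90.0°
I = V/|Z| = 19/4600 = 4.13 mA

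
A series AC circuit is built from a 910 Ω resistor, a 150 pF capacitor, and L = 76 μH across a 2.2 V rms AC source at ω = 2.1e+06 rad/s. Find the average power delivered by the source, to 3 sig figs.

444 μW

X_L = ωL = 160 Ω
X_C = 1/(ωC) = 3170 Ω
Net reactance X = X_L − X_C = -3020 Ω
Z = 910 − j3020 Ω
|Z| = √(910² + 3020²) = 3150 Ω
∠Z = arctan(-3020/910) = -73.2°
I = V/|Z| = 699 μA
P = VI cos φ = 2.2 × 0.000699 × cos(-73.2°) = 444 μW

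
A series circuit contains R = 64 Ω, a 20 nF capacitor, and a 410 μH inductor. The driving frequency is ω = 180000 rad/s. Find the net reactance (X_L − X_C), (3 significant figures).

X_L = ωL = 73.8 Ω
X_C = 1/(ωC) = 278 Ω
X = 73.8 − 278 = -204 Ω

-204 Ω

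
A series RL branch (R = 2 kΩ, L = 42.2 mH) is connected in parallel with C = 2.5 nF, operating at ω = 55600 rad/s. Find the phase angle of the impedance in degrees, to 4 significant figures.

27.14°

X_L = ωL = 2346 Ω
X_C = 1/(ωC) = 7194 Ω
Branch 1 (R+jX_L): Z₁ = 2000 + j2346 Ω, |Z₁| = 3083 Ω
Branch 2 (−jX_C): Z₂ = −j7194 Ω
Parallel: Z = Z₁Z₂/(Z₁+Z₂), |Z| = 4229 Ω, ∠Z = 27.14°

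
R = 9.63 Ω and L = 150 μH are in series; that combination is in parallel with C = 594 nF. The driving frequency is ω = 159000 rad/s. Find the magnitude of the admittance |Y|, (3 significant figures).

60.2 mS

X_L = ωL = 23.8 Ω
X_C = 1/(ωC) = 10.6 Ω
Branch 1 (R+jX_L): Z₁ = 9.63 + j23.8 Ω, |Z₁| = 25.7 Ω
Branch 2 (−jX_C): Z₂ = −j10.6 Ω
Parallel: Z = Z₁Z₂/(Z₁+Z₂), |Z| = 16.6 Ω, ∠Z = -76.0°
|Y| = 1/|Z| = 60.2 mS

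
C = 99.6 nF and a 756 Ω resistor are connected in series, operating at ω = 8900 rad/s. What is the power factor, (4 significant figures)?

0.5567

X_C = 1/(ωC) = 1128 Ω
Z = 756.0 − j1128 Ω
|Z| = √(756.0² + 1128²) = 1358 Ω
∠Z = arctan(-1128/756.0) = -56.17°
cos φ = cos(-56.17°) = 0.5567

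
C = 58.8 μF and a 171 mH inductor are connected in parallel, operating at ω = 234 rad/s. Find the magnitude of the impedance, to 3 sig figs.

89.0 Ω

X_L = ωL = 40.0 Ω
X_C = 1/(ωC) = 72.7 Ω
Parallel: admittances add. Y = 1/(jωL) + jωC
Y = (0 − j0.0112) S
|Y| = 0.0112 S → |Z| = 1/|Y| = 89.0 Ω, ∠Z = −∠Y = 90.0°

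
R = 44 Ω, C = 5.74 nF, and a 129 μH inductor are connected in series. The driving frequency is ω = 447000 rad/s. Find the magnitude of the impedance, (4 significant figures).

335.0 Ω

X_L = ωL = 57.66 Ω
X_C = 1/(ωC) = 389.7 Ω
Net reactance X = X_L − X_C = -332.1 Ω
Z = 44.00 − j332.1 Ω
|Z| = √(44.00² + 332.1²) = 335.0 Ω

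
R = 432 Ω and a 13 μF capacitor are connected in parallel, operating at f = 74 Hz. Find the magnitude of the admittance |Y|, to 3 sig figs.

ω = 2πf = 465.0 rad/s
X_C = 1/(ωC) = 165 Ω
Parallel: admittances add. Y = 1/R + jωC
Y = (0.00231 + j0.00604) S
|Y| = 0.00647 S → |Z| = 1/|Y| = 154 Ω, ∠Z = −∠Y = -69.0°

6.47 mS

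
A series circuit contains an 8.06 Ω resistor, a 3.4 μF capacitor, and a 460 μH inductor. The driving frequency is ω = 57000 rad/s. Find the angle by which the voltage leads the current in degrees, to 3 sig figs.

X_L = ωL = 26.2 Ω
X_C = 1/(ωC) = 5.16 Ω
Net reactance X = X_L − X_C = 21.1 Ω
Z = 8.06 + j21.1 Ω
|Z| = √(8.06² + 21.1²) = 22.5 Ω
∠Z = arctan(21.1/8.06) = 69.1°

69.1°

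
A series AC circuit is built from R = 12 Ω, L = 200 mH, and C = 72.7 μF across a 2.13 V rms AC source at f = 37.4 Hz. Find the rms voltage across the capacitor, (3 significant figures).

7.49 V

ω = 2πf = 235.0 rad/s
X_L = ωL = 47.0 Ω
X_C = 1/(ωC) = 58.5 Ω
Net reactance X = X_L − X_C = -11.5 Ω
Z = 12.0 − j11.5 Ω
|Z| = √(12.0² + 11.5²) = 16.6 Ω
I = V/|Z| = 128 mA
V_C = I·|Z_C| = 0.128 × 58.5 = 7.49 V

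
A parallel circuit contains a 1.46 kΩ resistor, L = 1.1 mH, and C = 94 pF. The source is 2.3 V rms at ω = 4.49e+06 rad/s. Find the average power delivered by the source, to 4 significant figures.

3.623 mW

X_L = ωL = 4939 Ω
X_C = 1/(ωC) = 2369 Ω
Parallel: admittances add. Y = 1/R + 1/(jωL) + jωC
Y = (0.0006849 + j0.0002196) S
|Y| = 0.0007193 S → |Z| = 1/|Y| = 1390 Ω, ∠Z = −∠Y = -17.78°
I = V/|Z| = 1.654 mA
P = VI cos φ = 2.3 × 0.001654 × cos(-17.78°) = 3.623 mW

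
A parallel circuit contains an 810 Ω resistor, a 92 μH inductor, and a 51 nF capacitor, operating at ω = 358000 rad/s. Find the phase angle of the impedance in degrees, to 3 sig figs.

84.2°

X_L = ωL = 32.9 Ω
X_C = 1/(ωC) = 54.8 Ω
Parallel: admittances add. Y = 1/R + 1/(jωL) + jωC
Y = (0.00123 − j0.0121) S
|Y| = 0.0122 S → |Z| = 1/|Y| = 82.2 Ω, ∠Z = −∠Y = 84.2°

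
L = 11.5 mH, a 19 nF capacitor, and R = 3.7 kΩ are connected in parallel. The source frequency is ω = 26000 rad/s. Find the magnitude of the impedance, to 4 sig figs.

349.3 Ω

X_L = ωL = 299.0 Ω
X_C = 1/(ωC) = 2024 Ω
Parallel: admittances add. Y = 1/R + 1/(jωL) + jωC
Y = (0.0002703 − j0.002850) S
|Y| = 0.002863 S → |Z| = 1/|Y| = 349.3 Ω, ∠Z = −∠Y = 84.58°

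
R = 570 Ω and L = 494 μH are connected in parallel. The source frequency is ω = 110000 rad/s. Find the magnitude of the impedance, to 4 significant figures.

X_L = ωL = 54.34 Ω
Parallel: admittances add. Y = 1/R + 1/(jωL)
Y = (0.001754 − j0.01840) S
|Y| = 0.01849 S → |Z| = 1/|Y| = 54.09 Ω, ∠Z = −∠Y = 84.55°

54.09 Ω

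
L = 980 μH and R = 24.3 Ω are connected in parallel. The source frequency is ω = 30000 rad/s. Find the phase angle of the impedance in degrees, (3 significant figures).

X_L = ωL = 29.4 Ω
Parallel: admittances add. Y = 1/R + 1/(jωL)
Y = (0.0412 − j0.0340) S
|Y| = 0.0534 S → |Z| = 1/|Y| = 18.7 Ω, ∠Z = −∠Y = 39.6°

39.6°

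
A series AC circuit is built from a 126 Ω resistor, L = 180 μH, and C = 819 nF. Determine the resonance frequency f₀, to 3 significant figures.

13.1 kHz

ω₀ = 1/√(LC) = 1/√(0.00018 × 8.19e-07) = 82360 rad/s
f₀ = ω₀/(2π) = 13.1 kHz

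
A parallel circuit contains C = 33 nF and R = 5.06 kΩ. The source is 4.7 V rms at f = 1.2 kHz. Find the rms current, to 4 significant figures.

1.493 mA

ω = 2πf = 7540 rad/s
X_C = 1/(ωC) = 4019 Ω
Parallel: admittances add. Y = 1/R + jωC
Y = (0.0001976 + j0.0002488) S
|Y| = 0.0003178 S → |Z| = 1/|Y| = 3147 Ω, ∠Z = −∠Y = -51.54°
I = V/|Z| = 4.7/3147 = 1.493 mA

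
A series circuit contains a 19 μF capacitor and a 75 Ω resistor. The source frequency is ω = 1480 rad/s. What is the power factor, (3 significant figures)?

0.904

X_C = 1/(ωC) = 35.6 Ω
Z = 75.0 − j35.6 Ω
|Z| = √(75.0² + 35.6²) = 83.0 Ω
∠Z = arctan(-35.6/75.0) = -25.4°
cos φ = cos(-25.4°) = 0.904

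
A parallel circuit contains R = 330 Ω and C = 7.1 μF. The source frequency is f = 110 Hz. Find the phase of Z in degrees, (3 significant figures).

-58.3°

ω = 2πf = 691.2 rad/s
X_C = 1/(ωC) = 204 Ω
Parallel: admittances add. Y = 1/R + jωC
Y = (0.00303 + j0.00491) S
|Y| = 0.00577 S → |Z| = 1/|Y| = 173 Ω, ∠Z = −∠Y = -58.3°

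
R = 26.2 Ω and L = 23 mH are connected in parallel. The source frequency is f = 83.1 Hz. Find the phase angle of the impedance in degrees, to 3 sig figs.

ω = 2πf = 522.1 rad/s
X_L = ωL = 12.0 Ω
Parallel: admittances add. Y = 1/R + 1/(jωL)
Y = (0.0382 − j0.0833) S
|Y| = 0.0916 S → |Z| = 1/|Y| = 10.9 Ω, ∠Z = −∠Y = 65.4°

65.4°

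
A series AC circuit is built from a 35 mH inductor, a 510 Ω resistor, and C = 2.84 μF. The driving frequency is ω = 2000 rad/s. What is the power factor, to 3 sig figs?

0.979

X_L = ωL = 70.0 Ω
X_C = 1/(ωC) = 176 Ω
Net reactance X = X_L − X_C = -106 Ω
Z = 510 − j106 Ω
|Z| = √(510² + 106²) = 521 Ω
∠Z = arctan(-106/510) = -11.7°
cos φ = cos(-11.7°) = 0.979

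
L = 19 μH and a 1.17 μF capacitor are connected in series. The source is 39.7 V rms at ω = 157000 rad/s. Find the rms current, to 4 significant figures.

X_L = ωL = 2.983 Ω
X_C = 1/(ωC) = 5.444 Ω
Net reactance X = X_L − X_C = -2.461 Ω
Z = − j2.461 Ω
|Z| = √(0² + 2.461²) = 2.461 Ω
I = V/|Z| = 39.7/2.461 = 16.13 A

16.13 A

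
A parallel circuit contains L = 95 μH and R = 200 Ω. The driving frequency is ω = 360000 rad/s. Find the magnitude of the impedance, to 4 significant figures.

33.71 Ω

X_L = ωL = 34.20 Ω
Parallel: admittances add. Y = 1/R + 1/(jωL)
Y = (0.005000 − j0.02924) S
|Y| = 0.02966 S → |Z| = 1/|Y| = 33.71 Ω, ∠Z = −∠Y = 80.30°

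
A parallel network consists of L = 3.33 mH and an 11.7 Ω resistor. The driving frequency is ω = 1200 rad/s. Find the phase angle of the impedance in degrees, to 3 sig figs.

71.1°

X_L = ωL = 4.00 Ω
Parallel: admittances add. Y = 1/R + 1/(jωL)
Y = (0.0855 − j0.250) S
|Y| = 0.264 S → |Z| = 1/|Y| = 3.78 Ω, ∠Z = −∠Y = 71.1°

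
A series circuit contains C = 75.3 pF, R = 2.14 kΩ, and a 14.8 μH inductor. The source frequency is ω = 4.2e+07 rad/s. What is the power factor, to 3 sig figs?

0.990

X_L = ωL = 622 Ω
X_C = 1/(ωC) = 316 Ω
Net reactance X = X_L − X_C = 305 Ω
Z = 2140 + j305 Ω
|Z| = √(2140² + 305²) = 2160 Ω
∠Z = arctan(305/2140) = 8.12°
cos φ = cos(8.12°) = 0.990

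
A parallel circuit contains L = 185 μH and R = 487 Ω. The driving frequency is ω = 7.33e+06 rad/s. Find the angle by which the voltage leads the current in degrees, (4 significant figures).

X_L = ωL = 1356 Ω
Parallel: admittances add. Y = 1/R + 1/(jωL)
Y = (0.002053 − j0.0007374) S
|Y| = 0.002182 S → |Z| = 1/|Y| = 458.3 Ω, ∠Z = −∠Y = 19.75°

19.75°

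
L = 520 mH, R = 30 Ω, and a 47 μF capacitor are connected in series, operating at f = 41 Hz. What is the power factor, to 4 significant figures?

ω = 2πf = 257.6 rad/s
X_L = ωL = 134.0 Ω
X_C = 1/(ωC) = 82.59 Ω
Net reactance X = X_L − X_C = 51.37 Ω
Z = 30.00 + j51.37 Ω
|Z| = √(30.00² + 51.37²) = 59.48 Ω
∠Z = arctan(51.37/30.00) = 59.71°
cos φ = cos(59.71°) = 0.5043

0.5043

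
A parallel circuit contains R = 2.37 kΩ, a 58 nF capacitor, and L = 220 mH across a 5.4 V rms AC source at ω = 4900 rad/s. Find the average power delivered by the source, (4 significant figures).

12.30 mW

X_L = ωL = 1078 Ω
X_C = 1/(ωC) = 3519 Ω
Parallel: admittances add. Y = 1/R + 1/(jωL) + jωC
Y = (0.0004219 − j0.0006434) S
|Y| = 0.0007695 S → |Z| = 1/|Y| = 1300 Ω, ∠Z = −∠Y = 56.74°
I = V/|Z| = 4.155 mA
P = VI cos φ = 5.4 × 0.004155 × cos(56.74°) = 12.30 mW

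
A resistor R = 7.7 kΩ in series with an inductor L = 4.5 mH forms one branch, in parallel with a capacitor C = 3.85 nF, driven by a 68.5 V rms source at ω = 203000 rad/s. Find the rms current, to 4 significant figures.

53.22 mA

X_L = ωL = 913.5 Ω
X_C = 1/(ωC) = 1280 Ω
Branch 1 (R+jX_L): Z₁ = 7700 + j913.5 Ω, |Z₁| = 7754 Ω
Branch 2 (−jX_C): Z₂ = −j1280 Ω
Parallel: Z = Z₁Z₂/(Z₁+Z₂), |Z| = 1287 Ω, ∠Z = -80.51°
I = V/|Z| = 68.5/1287 = 53.22 mA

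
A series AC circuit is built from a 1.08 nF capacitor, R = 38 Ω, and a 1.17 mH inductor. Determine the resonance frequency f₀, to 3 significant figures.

ω₀ = 1/√(LC) = 1/√(0.00117 × 1.08e-09) = 889600 rad/s
f₀ = ω₀/(2π) = 142 kHz

142 kHz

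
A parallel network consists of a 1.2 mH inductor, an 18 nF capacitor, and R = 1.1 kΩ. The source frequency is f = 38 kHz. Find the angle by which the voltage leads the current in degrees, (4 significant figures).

ω = 2πf = 238800 rad/s
X_L = ωL = 286.5 Ω
X_C = 1/(ωC) = 232.7 Ω
Parallel: admittances add. Y = 1/R + 1/(jωL) + jωC
Y = (0.0009091 + j0.0008075) S
|Y| = 0.001216 S → |Z| = 1/|Y| = 822.4 Ω, ∠Z = −∠Y = -41.61°

-41.61°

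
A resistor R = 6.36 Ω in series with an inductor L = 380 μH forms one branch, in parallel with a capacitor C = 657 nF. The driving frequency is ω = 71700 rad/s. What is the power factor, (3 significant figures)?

X_L = ωL = 27.2 Ω
X_C = 1/(ωC) = 21.2 Ω
Branch 1 (R+jX_L): Z₁ = 6.36 + j27.2 Ω, |Z₁| = 28.0 Ω
Branch 2 (−jX_C): Z₂ = −j21.2 Ω
Parallel: Z = Z₁Z₂/(Z₁+Z₂), |Z| = 67.8 Ω, ∠Z = -56.6°
cos φ = cos(-56.6°) = 0.551

0.551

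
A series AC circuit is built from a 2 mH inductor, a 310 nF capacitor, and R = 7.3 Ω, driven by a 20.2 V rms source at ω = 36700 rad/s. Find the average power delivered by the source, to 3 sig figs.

11.3 W

X_L = ωL = 73.4 Ω
X_C = 1/(ωC) = 87.9 Ω
Net reactance X = X_L − X_C = -14.5 Ω
Z = 7.30 − j14.5 Ω
|Z| = √(7.30² + 14.5²) = 16.2 Ω
∠Z = arctan(-14.5/7.30) = -63.3°
I = V/|Z| = 1.24 A
P = VI cos φ = 20.2 × 1.24 × cos(-63.3°) = 11.3 W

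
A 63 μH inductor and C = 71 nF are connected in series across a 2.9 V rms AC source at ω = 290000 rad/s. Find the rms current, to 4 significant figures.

95.72 mA

X_L = ωL = 18.27 Ω
X_C = 1/(ωC) = 48.57 Ω
Net reactance X = X_L − X_C = -30.30 Ω
Z = − j30.30 Ω
|Z| = √(0² + 30.30²) = 30.30 Ω
I = V/|Z| = 2.9/30.30 = 95.72 mA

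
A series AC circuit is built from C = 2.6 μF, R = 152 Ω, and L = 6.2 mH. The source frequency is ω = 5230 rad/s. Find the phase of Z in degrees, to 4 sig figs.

-15.14°

X_L = ωL = 32.43 Ω
X_C = 1/(ωC) = 73.54 Ω
Net reactance X = X_L − X_C = -41.11 Ω
Z = 152.0 − j41.11 Ω
|Z| = √(152.0² + 41.11²) = 157.5 Ω
∠Z = arctan(-41.11/152.0) = -15.14°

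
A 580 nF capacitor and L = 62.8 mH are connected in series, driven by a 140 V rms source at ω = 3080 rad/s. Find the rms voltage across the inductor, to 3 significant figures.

X_L = ωL = 193 Ω
X_C = 1/(ωC) = 560 Ω
Net reactance X = X_L − X_C = -366 Ω
Z = − j366 Ω
|Z| = √(0² + 366²) = 366 Ω
I = V/|Z| = 382 mA
V_L = I·|Z_L| = 0.382 × 193 = 73.9 V

73.9 V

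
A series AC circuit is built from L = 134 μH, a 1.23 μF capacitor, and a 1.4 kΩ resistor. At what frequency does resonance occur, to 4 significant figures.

ω₀ = 1/√(LC) = 1/√(0.000134 × 1.23e-06) = 77890 rad/s
f₀ = ω₀/(2π) = 12.40 kHz

12.40 kHz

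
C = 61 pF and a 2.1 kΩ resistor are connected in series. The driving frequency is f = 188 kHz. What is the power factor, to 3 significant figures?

ω = 2πf = 1.181e+06 rad/s
X_C = 1/(ωC) = 13900 Ω
Z = 2100 − j13900 Ω
|Z| = √(2100² + 13900²) = 14000 Ω
∠Z = arctan(-13900/2100) = -81.4°
cos φ = cos(-81.4°) = 0.150

0.150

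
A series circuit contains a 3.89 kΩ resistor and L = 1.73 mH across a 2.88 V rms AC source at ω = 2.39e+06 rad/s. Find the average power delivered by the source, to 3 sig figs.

X_L = ωL = 4130 Ω
Z = 3890 + j4130 Ω
|Z| = √(3890² + 4130²) = 5680 Ω
∠Z = arctan(4130/3890) = 46.7°
I = V/|Z| = 507 μA
P = VI cos φ = 2.88 × 0.000507 × cos(46.7°) = 1.00 mW

1.00 mW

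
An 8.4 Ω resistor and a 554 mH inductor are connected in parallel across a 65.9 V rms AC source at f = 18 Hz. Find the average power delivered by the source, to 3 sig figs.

ω = 2πf = 113.1 rad/s
X_L = ωL = 62.7 Ω
Parallel: admittances add. Y = 1/R + 1/(jωL)
Y = (0.119 − j0.0160) S
|Y| = 0.120 S → |Z| = 1/|Y| = 8.33 Ω, ∠Z = −∠Y = 7.64°
I = V/|Z| = 7.92 A
P = VI cos φ = 65.9 × 7.92 × cos(7.64°) = 517 W

517 W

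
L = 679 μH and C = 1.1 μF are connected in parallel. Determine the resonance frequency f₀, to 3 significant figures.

5.82 kHz

ω₀ = 1/√(LC) = 1/√(0.000679 × 1.1e-06) = 36590 rad/s
f₀ = ω₀/(2π) = 5.82 kHz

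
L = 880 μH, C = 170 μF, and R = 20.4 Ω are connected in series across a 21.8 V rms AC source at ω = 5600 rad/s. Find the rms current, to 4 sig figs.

1.050 A

X_L = ωL = 4.928 Ω
X_C = 1/(ωC) = 1.050 Ω
Net reactance X = X_L − X_C = 3.878 Ω
Z = 20.40 + j3.878 Ω
|Z| = √(20.40² + 3.878²) = 20.77 Ω
I = V/|Z| = 21.8/20.77 = 1.050 A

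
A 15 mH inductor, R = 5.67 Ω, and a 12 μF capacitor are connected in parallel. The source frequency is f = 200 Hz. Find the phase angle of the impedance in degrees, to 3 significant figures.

12.2°

ω = 2πf = 1257 rad/s
X_L = ωL = 18.8 Ω
X_C = 1/(ωC) = 66.3 Ω
Parallel: admittances add. Y = 1/R + 1/(jωL) + jωC
Y = (0.176 − j0.0380) S
|Y| = 0.180 S → |Z| = 1/|Y| = 5.54 Ω, ∠Z = −∠Y = 12.2°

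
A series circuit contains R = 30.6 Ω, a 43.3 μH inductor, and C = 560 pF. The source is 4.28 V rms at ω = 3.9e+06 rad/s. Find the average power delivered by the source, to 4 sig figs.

X_L = ωL = 168.9 Ω
X_C = 1/(ωC) = 457.9 Ω
Net reactance X = X_L − X_C = -289.0 Ω
Z = 30.60 − j289.0 Ω
|Z| = √(30.60² + 289.0²) = 290.6 Ω
∠Z = arctan(-289.0/30.60) = -83.96°
I = V/|Z| = 14.73 mA
P = VI cos φ = 4.28 × 0.01473 × cos(-83.96°) = 6.637 mW

6.637 mW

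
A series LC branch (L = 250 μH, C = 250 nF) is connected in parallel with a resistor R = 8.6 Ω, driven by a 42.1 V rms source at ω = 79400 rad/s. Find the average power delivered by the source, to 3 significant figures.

X_L = ωL = 19.9 Ω
X_C = 1/(ωC) = 50.4 Ω
Branch 1: Z₁ = R = 8.60 Ω
Branch 2 (series LC): Z₂ = j(X_L − X_C) = −j30.5 Ω
Parallel: Z = Z₁Z₂/(Z₁+Z₂), |Z| = 8.28 Ω, ∠Z = -15.7°
I = V/|Z| = 5.09 A
P = VI cos φ = 42.1 × 5.09 × cos(-15.7°) = 206 W

206 W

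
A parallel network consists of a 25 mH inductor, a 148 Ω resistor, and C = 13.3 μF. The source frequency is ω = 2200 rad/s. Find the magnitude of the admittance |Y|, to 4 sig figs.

12.98 mS

X_L = ωL = 55.00 Ω
X_C = 1/(ωC) = 34.18 Ω
Parallel: admittances add. Y = 1/R + 1/(jωL) + jωC
Y = (0.006757 + j0.01108) S
|Y| = 0.01298 S → |Z| = 1/|Y| = 77.06 Ω, ∠Z = −∠Y = -58.62°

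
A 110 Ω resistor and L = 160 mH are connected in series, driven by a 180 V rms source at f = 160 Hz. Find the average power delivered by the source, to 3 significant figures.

93.9 W

ω = 2πf = 1005 rad/s
X_L = ωL = 161 Ω
Z = 110 + j161 Ω
|Z| = √(110² + 161²) = 195 Ω
∠Z = arctan(161/110) = 55.6°
I = V/|Z| = 924 mA
P = VI cos φ = 180 × 0.924 × cos(55.6°) = 93.9 W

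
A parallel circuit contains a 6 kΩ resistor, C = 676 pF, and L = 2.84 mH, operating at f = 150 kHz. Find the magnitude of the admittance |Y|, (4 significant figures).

ω = 2πf = 942500 rad/s
X_L = ωL = 2677 Ω
X_C = 1/(ωC) = 1570 Ω
Parallel: admittances add. Y = 1/R + 1/(jωL) + jωC
Y = (0.0001667 + j0.0002635) S
|Y| = 0.0003118 S → |Z| = 1/|Y| = 3207 Ω, ∠Z = −∠Y = -57.69°

311.8 μS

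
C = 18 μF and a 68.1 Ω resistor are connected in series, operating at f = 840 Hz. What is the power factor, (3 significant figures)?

0.988

ω = 2πf = 5278 rad/s
X_C = 1/(ωC) = 10.5 Ω
Z = 68.1 − j10.5 Ω
|Z| = √(68.1² + 10.5²) = 68.9 Ω
∠Z = arctan(-10.5/68.1) = -8.79°
cos φ = cos(-8.79°) = 0.988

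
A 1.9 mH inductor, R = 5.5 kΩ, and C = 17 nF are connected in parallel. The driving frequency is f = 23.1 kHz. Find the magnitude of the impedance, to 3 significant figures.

853 Ω

ω = 2πf = 145100 rad/s
X_L = ωL = 276 Ω
X_C = 1/(ωC) = 405 Ω
Parallel: admittances add. Y = 1/R + 1/(jωL) + jωC
Y = (0.000182 − j0.00116) S
|Y| = 0.00117 S → |Z| = 1/|Y| = 853 Ω, ∠Z = −∠Y = 81.1°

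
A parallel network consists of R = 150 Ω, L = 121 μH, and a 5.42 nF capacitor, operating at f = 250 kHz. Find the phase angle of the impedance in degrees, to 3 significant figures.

ω = 2πf = 1.571e+06 rad/s
X_L = ωL = 190 Ω
X_C = 1/(ωC) = 117 Ω
Parallel: admittances add. Y = 1/R + 1/(jωL) + jωC
Y = (0.00667 + j0.00325) S
|Y| = 0.00742 S → |Z| = 1/|Y| = 135 Ω, ∠Z = −∠Y = -26.0°

-26.0°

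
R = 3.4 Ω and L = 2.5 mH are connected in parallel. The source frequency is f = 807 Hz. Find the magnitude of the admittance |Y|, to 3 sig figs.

305 mS

ω = 2πf = 5071 rad/s
X_L = ωL = 12.7 Ω
Parallel: admittances add. Y = 1/R + 1/(jωL)
Y = (0.294 − j0.0789) S
|Y| = 0.305 S → |Z| = 1/|Y| = 3.28 Ω, ∠Z = −∠Y = 15.0°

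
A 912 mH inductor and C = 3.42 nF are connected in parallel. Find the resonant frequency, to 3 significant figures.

ω₀ = 1/√(LC) = 1/√(0.912 × 3.42e-09) = 17910 rad/s
f₀ = ω₀/(2π) = 2.85 kHz

2.85 kHz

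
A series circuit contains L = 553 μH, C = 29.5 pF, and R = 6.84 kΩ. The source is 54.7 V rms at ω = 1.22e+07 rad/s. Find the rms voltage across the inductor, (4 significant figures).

46.67 V

X_L = ωL = 6747 Ω
X_C = 1/(ωC) = 2779 Ω
Net reactance X = X_L − X_C = 3968 Ω
Z = 6840 + j3968 Ω
|Z| = √(6840² + 3968²) = 7908 Ω
I = V/|Z| = 6.917 mA
V_L = I·|Z_L| = 0.006917 × 6747 = 46.67 V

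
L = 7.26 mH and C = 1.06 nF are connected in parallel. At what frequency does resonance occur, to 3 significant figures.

57.4 kHz

ω₀ = 1/√(LC) = 1/√(0.00726 × 1.06e-09) = 360500 rad/s
f₀ = ω₀/(2π) = 57.4 kHz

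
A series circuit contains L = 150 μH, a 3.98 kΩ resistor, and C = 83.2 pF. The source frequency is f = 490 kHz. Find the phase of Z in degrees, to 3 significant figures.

-40.9°

ω = 2πf = 3.079e+06 rad/s
X_L = ωL = 462 Ω
X_C = 1/(ωC) = 3900 Ω
Net reactance X = X_L − X_C = -3440 Ω
Z = 3980 − j3440 Ω
|Z| = √(3980² + 3440²) = 5260 Ω
∠Z = arctan(-3440/3980) = -40.9°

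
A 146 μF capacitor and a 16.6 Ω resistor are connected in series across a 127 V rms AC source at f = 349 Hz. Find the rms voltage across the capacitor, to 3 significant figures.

ω = 2πf = 2193 rad/s
X_C = 1/(ωC) = 3.12 Ω
Z = 16.6 − j3.12 Ω
|Z| = √(16.6² + 3.12²) = 16.9 Ω
I = V/|Z| = 7.52 A
V_C = I·|Z_C| = 7.52 × 3.12 = 23.5 V

23.5 V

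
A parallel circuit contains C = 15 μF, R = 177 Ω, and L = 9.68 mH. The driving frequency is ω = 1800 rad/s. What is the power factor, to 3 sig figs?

X_L = ωL = 17.4 Ω
X_C = 1/(ωC) = 37.0 Ω
Parallel: admittances add. Y = 1/R + 1/(jωL) + jωC
Y = (0.00565 − j0.0304) S
|Y| = 0.0309 S → |Z| = 1/|Y| = 32.3 Ω, ∠Z = −∠Y = 79.5°
cos φ = cos(79.5°) = 0.183

0.183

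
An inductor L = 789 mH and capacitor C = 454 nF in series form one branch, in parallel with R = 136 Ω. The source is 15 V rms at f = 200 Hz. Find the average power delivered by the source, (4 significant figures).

1.654 W

ω = 2πf = 1257 rad/s
X_L = ωL = 991.5 Ω
X_C = 1/(ωC) = 1753 Ω
Branch 1: Z₁ = R = 136.0 Ω
Branch 2 (series LC): Z₂ = j(X_L − X_C) = −j761.3 Ω
Parallel: Z = Z₁Z₂/(Z₁+Z₂), |Z| = 133.9 Ω, ∠Z = -10.13°
I = V/|Z| = 112.0 mA
P = VI cos φ = 15 × 0.1120 × cos(-10.13°) = 1.654 W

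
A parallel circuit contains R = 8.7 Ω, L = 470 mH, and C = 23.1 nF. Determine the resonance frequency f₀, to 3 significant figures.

1.53 kHz

ω₀ = 1/√(LC) = 1/√(0.47 × 2.31e-08) = 9597 rad/s
f₀ = ω₀/(2π) = 1.53 kHz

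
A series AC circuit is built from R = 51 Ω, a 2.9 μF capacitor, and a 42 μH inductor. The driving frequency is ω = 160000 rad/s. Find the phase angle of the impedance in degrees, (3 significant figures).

X_L = ωL = 6.72 Ω
X_C = 1/(ωC) = 2.16 Ω
Net reactance X = X_L − X_C = 4.56 Ω
Z = 51.0 + j4.56 Ω
|Z| = √(51.0² + 4.56²) = 51.2 Ω
∠Z = arctan(4.56/51.0) = 5.11°

5.11°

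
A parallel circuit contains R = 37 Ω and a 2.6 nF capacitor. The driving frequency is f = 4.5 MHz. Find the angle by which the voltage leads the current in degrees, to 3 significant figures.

-69.8°

ω = 2πf = 2.827e+07 rad/s
X_C = 1/(ωC) = 13.6 Ω
Parallel: admittances add. Y = 1/R + jωC
Y = (0.0270 + j0.0735) S
|Y| = 0.0783 S → |Z| = 1/|Y| = 12.8 Ω, ∠Z = −∠Y = -69.8°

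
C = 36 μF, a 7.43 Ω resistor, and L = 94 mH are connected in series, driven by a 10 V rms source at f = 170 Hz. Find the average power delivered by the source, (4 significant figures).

132.9 mW

ω = 2πf = 1068 rad/s
X_L = ωL = 100.4 Ω
X_C = 1/(ωC) = 26.01 Ω
Net reactance X = X_L − X_C = 74.40 Ω
Z = 7.430 + j74.40 Ω
|Z| = √(7.430² + 74.40²) = 74.77 Ω
∠Z = arctan(74.40/7.430) = 84.30°
I = V/|Z| = 133.7 mA
P = VI cos φ = 10 × 0.1337 × cos(84.30°) = 132.9 mW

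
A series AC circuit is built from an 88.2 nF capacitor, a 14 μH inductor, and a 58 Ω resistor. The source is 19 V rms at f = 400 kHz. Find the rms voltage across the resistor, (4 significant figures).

16.80 V

ω = 2πf = 2.513e+06 rad/s
X_L = ωL = 35.19 Ω
X_C = 1/(ωC) = 4.511 Ω
Net reactance X = X_L − X_C = 30.67 Ω
Z = 58.00 + j30.67 Ω
|Z| = √(58.00² + 30.67²) = 65.61 Ω
I = V/|Z| = 289.6 mA
V_R = I·|Z_R| = 0.2896 × 58.00 = 16.80 V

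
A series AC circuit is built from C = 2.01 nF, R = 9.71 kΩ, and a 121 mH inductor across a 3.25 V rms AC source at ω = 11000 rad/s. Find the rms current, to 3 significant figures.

X_L = ωL = 1330 Ω
X_C = 1/(ωC) = 45200 Ω
Net reactance X = X_L − X_C = -43900 Ω
Z = 9710 − j43900 Ω
|Z| = √(9710² + 43900²) = 45000 Ω
I = V/|Z| = 3.25/45000 = 72.3 μA

72.3 μA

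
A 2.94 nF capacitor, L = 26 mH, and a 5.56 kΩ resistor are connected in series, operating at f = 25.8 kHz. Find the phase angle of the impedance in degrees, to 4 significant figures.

ω = 2πf = 162100 rad/s
X_L = ωL = 4215 Ω
X_C = 1/(ωC) = 2098 Ω
Net reactance X = X_L − X_C = 2117 Ω
Z = 5560 + j2117 Ω
|Z| = √(5560² + 2117²) = 5949 Ω
∠Z = arctan(2117/5560) = 20.84°

20.84°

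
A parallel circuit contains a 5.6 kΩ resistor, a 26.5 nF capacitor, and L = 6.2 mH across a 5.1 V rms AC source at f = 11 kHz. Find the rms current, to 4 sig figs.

ω = 2πf = 69120 rad/s
X_L = ωL = 428.5 Ω
X_C = 1/(ωC) = 546.0 Ω
Parallel: admittances add. Y = 1/R + 1/(jωL) + jωC
Y = (0.0001786 − j0.0005021) S
|Y| = 0.0005329 S → |Z| = 1/|Y| = 1876 Ω, ∠Z = −∠Y = 70.42°
I = V/|Z| = 5.1/1876 = 2.718 mA

2.718 mA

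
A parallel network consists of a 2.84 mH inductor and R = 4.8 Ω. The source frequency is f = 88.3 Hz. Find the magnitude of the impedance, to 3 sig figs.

1.50 Ω

ω = 2πf = 554.8 rad/s
X_L = ωL = 1.58 Ω
Parallel: admittances add. Y = 1/R + 1/(jωL)
Y = (0.208 − j0.635) S
|Y| = 0.668 S → |Z| = 1/|Y| = 1.50 Ω, ∠Z = −∠Y = 71.8°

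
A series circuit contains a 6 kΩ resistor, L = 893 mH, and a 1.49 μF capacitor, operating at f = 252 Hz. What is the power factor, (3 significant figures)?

ω = 2πf = 1583 rad/s
X_L = ωL = 1410 Ω
X_C = 1/(ωC) = 424 Ω
Net reactance X = X_L − X_C = 990 Ω
Z = 6000 + j990 Ω
|Z| = √(6000² + 990²) = 6080 Ω
∠Z = arctan(990/6000) = 9.37°
cos φ = cos(9.37°) = 0.987

0.987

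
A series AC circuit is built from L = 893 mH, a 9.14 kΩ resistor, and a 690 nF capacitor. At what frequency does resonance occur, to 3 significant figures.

ω₀ = 1/√(LC) = 1/√(0.893 × 6.9e-07) = 1274 rad/s
f₀ = ω₀/(2π) = 203 Hz

203 Hz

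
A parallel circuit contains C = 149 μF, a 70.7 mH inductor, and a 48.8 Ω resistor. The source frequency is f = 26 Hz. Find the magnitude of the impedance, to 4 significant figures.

ω = 2πf = 163.4 rad/s
X_L = ωL = 11.55 Ω
X_C = 1/(ωC) = 41.08 Ω
Parallel: admittances add. Y = 1/R + 1/(jωL) + jωC
Y = (0.02049 − j0.06224) S
|Y| = 0.06553 S → |Z| = 1/|Y| = 15.26 Ω, ∠Z = −∠Y = 71.78°

15.26 Ω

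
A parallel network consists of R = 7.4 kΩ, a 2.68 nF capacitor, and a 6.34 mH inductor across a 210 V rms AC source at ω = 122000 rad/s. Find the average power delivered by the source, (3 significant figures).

5.96 W

X_L = ωL = 773 Ω
X_C = 1/(ωC) = 3060 Ω
Parallel: admittances add. Y = 1/R + 1/(jωL) + jωC
Y = (0.000135 − j0.000966) S
|Y| = 0.000975 S → |Z| = 1/|Y| = 1030 Ω, ∠Z = −∠Y = 82.0°
I = V/|Z| = 205 mA
P = VI cos φ = 210 × 0.205 × cos(82.0°) = 5.96 W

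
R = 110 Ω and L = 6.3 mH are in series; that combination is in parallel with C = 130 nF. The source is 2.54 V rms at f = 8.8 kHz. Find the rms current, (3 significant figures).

11.8 mA

ω = 2πf = 55290 rad/s
X_L = ωL = 348 Ω
X_C = 1/(ωC) = 139 Ω
Branch 1 (R+jX_L): Z₁ = 110 + j348 Ω, |Z₁| = 365 Ω
Branch 2 (−jX_C): Z₂ = −j139 Ω
Parallel: Z = Z₁Z₂/(Z₁+Z₂), |Z| = 215 Ω, ∠Z = -79.8°
I = V/|Z| = 2.54/215 = 11.8 mA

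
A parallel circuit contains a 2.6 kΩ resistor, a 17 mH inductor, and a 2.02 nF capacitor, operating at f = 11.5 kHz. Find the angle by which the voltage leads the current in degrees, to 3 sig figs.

ω = 2πf = 72260 rad/s
X_L = ωL = 1230 Ω
X_C = 1/(ωC) = 6850 Ω
Parallel: admittances add. Y = 1/R + 1/(jωL) + jωC
Y = (0.000385 − j0.000668) S
|Y| = 0.000771 S → |Z| = 1/|Y| = 1300 Ω, ∠Z = −∠Y = 60.1°

60.1°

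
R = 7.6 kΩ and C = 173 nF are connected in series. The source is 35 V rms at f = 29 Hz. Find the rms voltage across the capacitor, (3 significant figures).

34.0 V

ω = 2πf = 182.2 rad/s
X_C = 1/(ωC) = 31700 Ω
Z = 7600 − j31700 Ω
|Z| = √(7600² + 31700²) = 32600 Ω
I = V/|Z| = 1.07 mA
V_C = I·|Z_C| = 0.00107 × 31700 = 34.0 V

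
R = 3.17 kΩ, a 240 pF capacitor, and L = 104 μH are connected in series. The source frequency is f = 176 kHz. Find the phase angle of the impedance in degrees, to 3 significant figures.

-49.0°

ω = 2πf = 1.106e+06 rad/s
X_L = ωL = 115 Ω
X_C = 1/(ωC) = 3770 Ω
Net reactance X = X_L − X_C = -3650 Ω
Z = 3170 − j3650 Ω
|Z| = √(3170² + 3650²) = 4840 Ω
∠Z = arctan(-3650/3170) = -49.0°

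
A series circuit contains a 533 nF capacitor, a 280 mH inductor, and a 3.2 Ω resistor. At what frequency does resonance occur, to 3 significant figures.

ω₀ = 1/√(LC) = 1/√(0.28 × 5.33e-07) = 2589 rad/s
f₀ = ω₀/(2π) = 412 Hz

412 Hz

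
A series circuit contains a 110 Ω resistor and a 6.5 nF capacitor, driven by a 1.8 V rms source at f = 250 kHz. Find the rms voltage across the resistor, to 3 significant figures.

ω = 2πf = 1.571e+06 rad/s
X_C = 1/(ωC) = 97.9 Ω
Z = 110 − j97.9 Ω
|Z| = √(110² + 97.9²) = 147 Ω
I = V/|Z| = 12.2 mA
V_R = I·|Z_R| = 0.0122 × 110 = 1.34 V

1.34 V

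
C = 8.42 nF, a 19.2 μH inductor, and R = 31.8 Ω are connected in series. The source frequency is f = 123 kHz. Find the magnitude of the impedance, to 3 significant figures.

ω = 2πf = 772800 rad/s
X_L = ωL = 14.8 Ω
X_C = 1/(ωC) = 154 Ω
Net reactance X = X_L − X_C = -139 Ω
Z = 31.8 − j139 Ω
|Z| = √(31.8² + 139²) = 142 Ω

142 Ω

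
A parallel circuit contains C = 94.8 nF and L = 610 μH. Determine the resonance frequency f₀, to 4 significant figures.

20.93 kHz

ω₀ = 1/√(LC) = 1/√(0.00061 × 9.48e-08) = 131500 rad/s
f₀ = ω₀/(2π) = 20.93 kHz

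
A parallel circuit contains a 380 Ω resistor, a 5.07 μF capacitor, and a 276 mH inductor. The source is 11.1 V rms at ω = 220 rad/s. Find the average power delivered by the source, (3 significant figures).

324 mW

X_L = ωL = 60.7 Ω
X_C = 1/(ωC) = 897 Ω
Parallel: admittances add. Y = 1/R + 1/(jωL) + jωC
Y = (0.00263 − j0.0154) S
|Y| = 0.0156 S → |Z| = 1/|Y| = 64.2 Ω, ∠Z = −∠Y = 80.3°
I = V/|Z| = 173 mA
P = VI cos φ = 11.1 × 0.173 × cos(80.3°) = 324 mW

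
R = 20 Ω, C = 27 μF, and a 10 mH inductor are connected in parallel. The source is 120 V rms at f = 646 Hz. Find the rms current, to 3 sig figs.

ω = 2πf = 4059 rad/s
X_L = ωL = 40.6 Ω
X_C = 1/(ωC) = 9.12 Ω
Parallel: admittances add. Y = 1/R + 1/(jωL) + jωC
Y = (0.0500 + j0.0850) S
|Y| = 0.0986 S → |Z| = 1/|Y| = 10.1 Ω, ∠Z = −∠Y = -59.5°
I = V/|Z| = 120/10.1 = 11.8 A

11.8 A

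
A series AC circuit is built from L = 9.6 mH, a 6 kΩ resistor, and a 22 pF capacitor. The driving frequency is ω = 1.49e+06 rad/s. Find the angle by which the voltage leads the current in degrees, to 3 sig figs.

X_L = ωL = 14300 Ω
X_C = 1/(ωC) = 30500 Ω
Net reactance X = X_L − X_C = -16200 Ω
Z = 6000 − j16200 Ω
|Z| = √(6000² + 16200²) = 17300 Ω
∠Z = arctan(-16200/6000) = -69.7°

-69.7°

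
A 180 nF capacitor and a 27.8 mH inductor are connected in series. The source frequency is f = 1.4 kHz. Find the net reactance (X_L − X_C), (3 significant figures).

ω = 2πf = 8796 rad/s
X_L = ωL = 245 Ω
X_C = 1/(ωC) = 632 Ω
X = 245 − 632 = -387 Ω

-387 Ω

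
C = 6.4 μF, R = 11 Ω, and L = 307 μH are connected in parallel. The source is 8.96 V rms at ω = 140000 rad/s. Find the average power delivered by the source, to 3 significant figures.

X_L = ωL = 43.0 Ω
X_C = 1/(ωC) = 1.12 Ω
Parallel: admittances add. Y = 1/R + 1/(jωL) + jωC
Y = (0.0909 + j0.873) S
|Y| = 0.877 S → |Z| = 1/|Y| = 1.14 Ω, ∠Z = −∠Y = -84.1°
I = V/|Z| = 7.86 A
P = VI cos φ = 8.96 × 7.86 × cos(-84.1°) = 7.30 W

7.30 W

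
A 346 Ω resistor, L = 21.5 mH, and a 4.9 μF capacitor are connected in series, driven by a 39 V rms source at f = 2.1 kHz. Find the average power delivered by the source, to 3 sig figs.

ω = 2πf = 13190 rad/s
X_L = ωL = 284 Ω
X_C = 1/(ωC) = 15.5 Ω
Net reactance X = X_L − X_C = 268 Ω
Z = 346 + j268 Ω
|Z| = √(346² + 268²) = 438 Ω
∠Z = arctan(268/346) = 37.8°
I = V/|Z| = 89.1 mA
P = VI cos φ = 39 × 0.0891 × cos(37.8°) = 2.75 W

2.75 W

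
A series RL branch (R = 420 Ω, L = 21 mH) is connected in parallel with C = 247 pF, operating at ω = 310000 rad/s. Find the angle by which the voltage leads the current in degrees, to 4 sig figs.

82.64°

X_L = ωL = 6510 Ω
X_C = 1/(ωC) = 13060 Ω
Branch 1 (R+jX_L): Z₁ = 420.0 + j6510 Ω, |Z₁| = 6524 Ω
Branch 2 (−jX_C): Z₂ = −j13060 Ω
Parallel: Z = Z₁Z₂/(Z₁+Z₂), |Z| = 12980 Ω, ∠Z = 82.64°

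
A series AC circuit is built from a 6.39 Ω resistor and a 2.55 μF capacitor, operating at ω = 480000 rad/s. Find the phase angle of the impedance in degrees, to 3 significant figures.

-7.29°

X_C = 1/(ωC) = 0.817 Ω
Z = 6.39 − j0.817 Ω
|Z| = √(6.39² + 0.817²) = 6.44 Ω
∠Z = arctan(-0.817/6.39) = -7.29°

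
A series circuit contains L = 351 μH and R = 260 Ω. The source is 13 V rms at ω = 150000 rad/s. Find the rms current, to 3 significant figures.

49.0 mA

X_L = ωL = 52.7 Ω
Z = 260 + j52.7 Ω
|Z| = √(260² + 52.7²) = 265 Ω
I = V/|Z| = 13/265 = 49.0 mA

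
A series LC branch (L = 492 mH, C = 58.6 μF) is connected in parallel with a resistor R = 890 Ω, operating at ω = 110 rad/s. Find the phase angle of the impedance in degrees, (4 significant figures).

X_L = ωL = 54.12 Ω
X_C = 1/(ωC) = 155.1 Ω
Branch 1: Z₁ = R = 890.0 Ω
Branch 2 (series LC): Z₂ = j(X_L − X_C) = −j101.0 Ω
Parallel: Z = Z₁Z₂/(Z₁+Z₂), |Z| = 100.4 Ω, ∠Z = -83.52°

-83.52°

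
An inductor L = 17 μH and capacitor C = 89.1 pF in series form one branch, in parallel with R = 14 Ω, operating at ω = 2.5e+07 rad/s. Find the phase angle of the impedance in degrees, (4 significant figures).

X_L = ωL = 425.0 Ω
X_C = 1/(ωC) = 448.9 Ω
Branch 1: Z₁ = R = 14.00 Ω
Branch 2 (series LC): Z₂ = j(X_L − X_C) = −j23.93 Ω
Parallel: Z = Z₁Z₂/(Z₁+Z₂), |Z| = 12.08 Ω, ∠Z = -30.33°

-30.33°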